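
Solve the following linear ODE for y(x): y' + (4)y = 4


P(x) = 4, Q(x) = 4; integrating factor μ = e^(4x).
(μ y)' = 4e^(4x) ⇒ μ y = e^(4x) + C.
Divide by μ: y = 1 + Ce^(-4x).


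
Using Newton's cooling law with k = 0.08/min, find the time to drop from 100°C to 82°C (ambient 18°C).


From T(t) = T_a + (T₀ - T_a)e^(-kt), set T(t) = 82:
(82 - 18) / (100 - 18) = e^(-0.08t), so t = -ln(0.780)/0.08 ≈ 3.1 minutes.


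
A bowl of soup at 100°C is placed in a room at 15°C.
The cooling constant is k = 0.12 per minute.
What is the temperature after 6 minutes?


Newton's law: dT/dt = -k(T - T_a) has solution T(t) = T_a + (T₀ - T_a)e^(-kt).
Plug in T_a = 15, T₀ = 100, k = 0.12, t = 6: T(6) = 15 + (85)e^(-0.72) ≈ 56.4°C.


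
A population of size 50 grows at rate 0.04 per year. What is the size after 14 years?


The ODE dP/dt = 0.04P has solution P(t) = P(0)e^(0.04t).
Substitute P(0) = 50 and t = 14: P(14) = 50 e^(0.56) ≈ 88.


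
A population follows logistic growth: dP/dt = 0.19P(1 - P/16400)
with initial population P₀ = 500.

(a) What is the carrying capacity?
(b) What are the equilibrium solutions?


Logistic ODE dP/dt = 0.19P(1 - P/16400) has equilibria where dP/dt = 0, i.e. P = 0 or P = 16400.
The coefficient (1 - P/K) = 0 when P = K, identifying K = 16400 as the carrying capacity.
(a) K = 16400; (b) equilibria P = 0 and P = 16400.


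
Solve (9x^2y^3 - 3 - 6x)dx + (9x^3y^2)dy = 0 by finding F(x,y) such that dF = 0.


Check exactness: ∂M/∂y = 27x^2y^2 and ∂N/∂x = 27x^2y^2; equal, so the equation is exact.
Integrate M with respect to x (treating y as constant): ∫M dx = 3x^3y^3 - 3x - 3x^2 + h(y).
Differentiate w.r.t. y and set equal to N: all terms match, so h'(y) = 0 and h is a constant absorbed into C.
General solution: 3x^3y^3 - 3x - 3x^2 = C.


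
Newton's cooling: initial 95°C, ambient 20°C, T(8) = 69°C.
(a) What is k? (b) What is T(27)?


Newton's law: T(t) = T_a + (T₀ - T_a)e^(-kt).
(a) Use T(8) = 69: (69 - 20)/(95 - 20) = e^(-k·8), so k = -ln(0.653)/8 ≈ 0.0532.
(b) Apply k to t = 27: T(27) = 20 + (75)e^(-1.437) ≈ 37.8°C.


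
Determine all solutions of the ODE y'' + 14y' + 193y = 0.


Characteristic equation: r² + 14r + 193 = 0.
Discriminant is negative; roots r = -7 ± 12i (complex conjugate pair).
General solution uses e^(α x)(C₁ cos(β x) + C₂ sin(β x)): y = e^(-7x)(C₁cos(12x) + C₂sin(12x)).


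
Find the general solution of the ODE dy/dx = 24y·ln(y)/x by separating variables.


Separate: dy/[y ln(y)] = 24 dx/x.
Substitute u = ln(y): du/u = 24 dx/x.
Integrate: ln|ln(y)| = 24ln|x| + C₀, hence ln(y) = C·x^24.


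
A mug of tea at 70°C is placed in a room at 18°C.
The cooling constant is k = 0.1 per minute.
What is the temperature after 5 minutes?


Newton's law: dT/dt = -k(T - T_a) has solution T(t) = T_a + (T₀ - T_a)e^(-kt).
Plug in T_a = 18, T₀ = 70, k = 0.1, t = 5: T(5) = 18 + (52)e^(-0.50) ≈ 49.5°C.


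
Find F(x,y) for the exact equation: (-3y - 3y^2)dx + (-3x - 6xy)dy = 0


Check exactness: ∂M/∂y = -3 - 6y and ∂N/∂x = -3 - 6y; equal, so the equation is exact.
Integrate M with respect to x (treating y as constant): ∫M dx = -3xy - 3xy^2 + h(y).
Differentiate w.r.t. y and set equal to N: all terms match, so h'(y) = 0 and h is a constant absorbed into C.
General solution: -3xy - 3xy^2 = C.


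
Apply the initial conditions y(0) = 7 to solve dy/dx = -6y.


General solution of y' = -6y is y = Ce^(-6x).
Apply y(0) = 7: C = 7.
Particular solution: y = 7e^(-6x).


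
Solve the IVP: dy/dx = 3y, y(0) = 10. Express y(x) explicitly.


General solution of y' = 3y is y = Ce^(3x).
Apply y(0) = 10: C = 10.
Particular solution: y = 10e^(3x).


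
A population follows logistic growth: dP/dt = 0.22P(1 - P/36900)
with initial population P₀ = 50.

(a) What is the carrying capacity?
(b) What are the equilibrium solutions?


Logistic ODE dP/dt = 0.22P(1 - P/36900) has equilibria where dP/dt = 0, i.e. P = 0 or P = 36900.
The coefficient (1 - P/K) = 0 when P = K, identifying K = 36900 as the carrying capacity.
(a) K = 36900; (b) equilibria P = 0 and P = 36900.


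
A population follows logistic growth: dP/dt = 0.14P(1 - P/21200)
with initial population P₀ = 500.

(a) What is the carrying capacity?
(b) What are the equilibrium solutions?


Logistic ODE dP/dt = 0.14P(1 - P/21200) has equilibria where dP/dt = 0, i.e. P = 0 or P = 21200.
The coefficient (1 - P/K) = 0 when P = K, identifying K = 21200 as the carrying capacity.
(a) K = 21200; (b) equilibria P = 0 and P = 21200.


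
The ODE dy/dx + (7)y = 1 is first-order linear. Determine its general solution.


P(x) = 7, Q(x) = 1; integrating factor μ = e^(7x).
(μ y)' = e^(7x) ⇒ μ y = (1/7)e^(7x) + C.
Divide by μ: y = 1/7 + Ce^(-7x).


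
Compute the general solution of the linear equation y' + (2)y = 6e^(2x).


P(x) = 2 ⇒ μ = e^(2x).
(μ y)' = 6e^(4x) ⇒ μ y = (6/4)e^(4x) + C.
Divide by μ: y = (3/2)e^(2x) + Ce^(-2x).


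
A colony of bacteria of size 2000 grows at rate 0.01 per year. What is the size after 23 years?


The ODE dP/dt = 0.01P has solution P(t) = P(0)e^(0.01t).
Substitute P(0) = 2000 and t = 23: P(23) = 2000 e^(0.23) ≈ 2517.


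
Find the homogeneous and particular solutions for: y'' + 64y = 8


Homogeneous part: r² + 64 = 0 ⇒ r = ±8i, so y_h = C₁cos(8x) + C₂sin(8x).
Try constant y_p = A; plug in: 64A = 8 ⇒ A = 1/8.
General solution: y = C₁cos(8x) + C₂sin(8x) + 1/8.


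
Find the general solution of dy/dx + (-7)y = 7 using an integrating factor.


P(x) = -7 ⇒ μ = e^(-7x).
(μ y)' = 7e^(-7x) ⇒ μ y = -e^(-7x) + C.
Divide by μ: y = -1 + Ce^(7x).


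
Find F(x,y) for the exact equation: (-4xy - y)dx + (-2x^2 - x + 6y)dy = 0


Check exactness: ∂M/∂y = -4x - 1 and ∂N/∂x = -4x - 1; equal, so the equation is exact.
Integrate M with respect to x (treating y as constant): ∫M dx = -2x^2y - xy + h(y).
Differentiate w.r.t. y and set equal to N: the x-dependent terms already match, leaving h'(y) = 6y. Integrate: h(y) = 3y^2.
So F(x,y) = -2x^2y - xy + 3y^2.
General solution: -2x^2y - xy + 3y^2 = C.


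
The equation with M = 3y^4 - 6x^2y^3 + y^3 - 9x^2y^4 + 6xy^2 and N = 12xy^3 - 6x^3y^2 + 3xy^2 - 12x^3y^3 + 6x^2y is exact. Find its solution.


Check exactness: ∂M/∂y = 12y^3 - 18x^2y^2 + 3y^2 - 36x^2y^3 + 12xy and ∂N/∂x = 12y^3 - 18x^2y^2 + 3y^2 - 36x^2y^3 + 12xy; equal, so the equation is exact.
Integrate M with respect to x (treating y as constant): ∫M dx = 3xy^4 - 2x^3y^3 + xy^3 - 3x^3y^4 + 3x^2y^2 + h(y).
Differentiate w.r.t. y and set equal to N: all terms match, so h'(y) = 0 and h is a constant absorbed into C.
General solution: 3xy^4 - 2x^3y^3 + xy^3 - 3x^3y^4 + 3x^2y^2 = C.


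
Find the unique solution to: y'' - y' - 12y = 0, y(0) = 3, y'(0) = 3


Characteristic roots of r² - r - 12 = 0 are 4, -3.
General solution y = c₁ e^(4x) + c₂ e^(-3x).
Apply y(0) = 3: c₁ + c₂ = 3. Apply y'(0) = 3: 4 c₁ - 3 c₂ = 3.
Solve: c₁ = 12/7, c₂ = 9/7.
Particular solution: y = (12/7)e^(4x) + (9/7)e^(-3x).


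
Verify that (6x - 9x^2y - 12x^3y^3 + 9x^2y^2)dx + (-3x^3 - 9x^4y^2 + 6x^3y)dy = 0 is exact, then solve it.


Check exactness: ∂M/∂y = -9x^2 - 36x^3y^2 + 18x^2y and ∂N/∂x = -9x^2 - 36x^3y^2 + 18x^2y; equal, so the equation is exact.
Integrate M with respect to x (treating y as constant): ∫M dx = 3x^2 - 3x^3y - 3x^4y^3 + 3x^3y^2 + h(y).
Differentiate w.r.t. y and set equal to N: all terms match, so h'(y) = 0 and h is a constant absorbed into C.
General solution: 3x^2 - 3x^3y - 3x^4y^3 + 3x^3y^2 = C.


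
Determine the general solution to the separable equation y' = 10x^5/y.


Separate variables: y dy = 10x^5 dx.
Integrate both sides: y²/2 = (5/3)x^6 + C₀.
Multiply by 2: y² = (10/3)x^6 + C.


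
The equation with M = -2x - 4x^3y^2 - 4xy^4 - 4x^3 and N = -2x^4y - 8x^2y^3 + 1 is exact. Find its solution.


Check exactness: ∂M/∂y = -8x^3y - 16xy^3 and ∂N/∂x = -8x^3y - 16xy^3; equal, so the equation is exact.
Integrate M with respect to x (treating y as constant): ∫M dx = -x^2 - x^4y^2 - 2x^2y^4 - x^4 + h(y).
Differentiate w.r.t. y and set equal to N: the x-dependent terms already match, leaving h'(y) = 1. Integrate: h(y) = y.
So F(x,y) = -x^2 - x^4y^2 - 2x^2y^4 - x^4 + y.
General solution: -x^2 - x^4y^2 - 2x^2y^4 - x^4 + y = C.


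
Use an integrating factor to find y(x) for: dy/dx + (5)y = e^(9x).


P(x) = 5 ⇒ μ = e^(5x).
(μ y)' = e^(14x) ⇒ μ y = e^(14x)/14 + C.
Divide by μ: y = (1/14)e^(9x) + Ce^(-5x).


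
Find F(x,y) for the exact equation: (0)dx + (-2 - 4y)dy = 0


Check exactness: ∂M/∂y = 0 and ∂N/∂x = 0; equal, so the equation is exact.
Integrate M with respect to x (treating y as constant): ∫M dx = 0 + h(y).
Differentiate w.r.t. y and set equal to N: the x-dependent terms already match, leaving h'(y) = -2 - 4y. Integrate: h(y) = -2y - 2y^2.
So F(x,y) = -2y - 2y^2.
General solution: -2y - 2y^2 = C.


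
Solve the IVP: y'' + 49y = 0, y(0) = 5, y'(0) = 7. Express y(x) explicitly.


Characteristic roots of r² + 49 = 0 are ±7i, so y = C₁cos(7x) + C₂sin(7x).
Apply y(0) = 5: C₁ = 5. Differentiate and apply y'(0) = 7: 7·C₂ = 7, so C₂ = 1.
Particular solution: y = 5cos(7x) + sin(7x).


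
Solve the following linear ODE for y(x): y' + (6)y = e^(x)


P(x) = 6 ⇒ μ = e^(6x).
(μ y)' = e^(7x) ⇒ μ y = e^(7x)/7 + C.
Divide by μ: y = (1/7)e^(x) + Ce^(-6x).


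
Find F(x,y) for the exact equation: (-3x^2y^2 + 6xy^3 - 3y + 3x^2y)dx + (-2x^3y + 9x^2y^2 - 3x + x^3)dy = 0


Check exactness: ∂M/∂y = -6x^2y + 18xy^2 - 3 + 3x^2 and ∂N/∂x = -6x^2y + 18xy^2 - 3 + 3x^2; equal, so the equation is exact.
Integrate M with respect to x (treating y as constant): ∫M dx = -x^3y^2 + 3x^2y^3 - 3xy + x^3y + h(y).
Differentiate w.r.t. y and set equal to N: all terms match, so h'(y) = 0 and h is a constant absorbed into C.
General solution: -x^3y^2 + 3x^2y^3 - 3xy + x^3y = C.


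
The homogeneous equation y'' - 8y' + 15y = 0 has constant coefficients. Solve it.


Characteristic equation: r² - 8r + 15 = 0.
Factor: (r - 5)(r - 3) = 0 ⇒ r = 5, 3 (distinct real).
General solution: y = C₁e^(5x) + C₂e^(3x).


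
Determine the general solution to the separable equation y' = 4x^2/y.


Separate variables: y dy = 4x^2 dx.
Integrate both sides: y²/2 = (4/3)x^3 + C₀.
Multiply by 2: y² = (8/3)x^3 + C.


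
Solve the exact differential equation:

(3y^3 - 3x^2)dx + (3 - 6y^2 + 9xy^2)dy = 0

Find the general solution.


Check exactness: ∂M/∂y = 9y^2 and ∂N/∂x = 9y^2; equal, so the equation is exact.
Integrate M with respect to x (treating y as constant): ∫M dx = 3xy^3 - x^3 + h(y).
Differentiate w.r.t. y and set equal to N: the x-dependent terms already match, leaving h'(y) = 3 - 6y^2. Integrate: h(y) = 3y - 2y^3.
So F(x,y) = 3y - 2y^3 + 3xy^3 - x^3.
General solution: 3y - 2y^3 + 3xy^3 - x^3 = C.


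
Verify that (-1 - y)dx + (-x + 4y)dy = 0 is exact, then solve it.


Check exactness: ∂M/∂y = -1 and ∂N/∂x = -1; equal, so the equation is exact.
Integrate M with respect to x (treating y as constant): ∫M dx = -x - xy + h(y).
Differentiate w.r.t. y and set equal to N: the x-dependent terms already match, leaving h'(y) = 4y. Integrate: h(y) = 2y^2.
So F(x,y) = -x - xy + 2y^2.
General solution: -x - xy + 2y^2 = C.


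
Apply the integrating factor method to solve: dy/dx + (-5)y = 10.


P(x) = -5 ⇒ μ = e^(-5x).
(μ y)' = 10e^(-5x) ⇒ μ y = -2e^(-5x) + C.
Divide by μ: y = -2 + Ce^(5x).


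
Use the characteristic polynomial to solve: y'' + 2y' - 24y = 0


Characteristic equation: r² + 2r - 24 = 0.
Factor: (r - 4)(r + 6) = 0 ⇒ r = 4, -6 (distinct real).
General solution: y = C₁e^(4x) + C₂e^(-6x).


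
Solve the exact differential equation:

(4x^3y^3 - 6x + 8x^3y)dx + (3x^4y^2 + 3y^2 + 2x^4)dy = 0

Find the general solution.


Check exactness: ∂M/∂y = 12x^3y^2 + 8x^3 and ∂N/∂x = 12x^3y^2 + 8x^3; equal, so the equation is exact.
Integrate M with respect to x (treating y as constant): ∫M dx = x^4y^3 - 3x^2 + 2x^4y + h(y).
Differentiate w.r.t. y and set equal to N: the x-dependent terms already match, leaving h'(y) = 3y^2. Integrate: h(y) = y^3.
So F(x,y) = x^4y^3 - 3x^2 + y^3 + 2x^4y.
General solution: x^4y^3 - 3x^2 + y^3 + 2x^4y = C.


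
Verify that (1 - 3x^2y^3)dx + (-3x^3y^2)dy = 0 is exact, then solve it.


Check exactness: ∂M/∂y = -9x^2y^2 and ∂N/∂x = -9x^2y^2; equal, so the equation is exact.
Integrate M with respect to x (treating y as constant): ∫M dx = x - x^3y^3 + h(y).
Differentiate w.r.t. y and set equal to N: all terms match, so h'(y) = 0 and h is a constant absorbed into C.
General solution: x - x^3y^3 = C.


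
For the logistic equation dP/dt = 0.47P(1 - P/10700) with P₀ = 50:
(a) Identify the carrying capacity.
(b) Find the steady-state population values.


Logistic ODE dP/dt = 0.47P(1 - P/10700) has equilibria where dP/dt = 0, i.e. P = 0 or P = 10700.
The coefficient (1 - P/K) = 0 when P = K, identifying K = 10700 as the carrying capacity.
(a) K = 10700; (b) equilibria P = 0 and P = 10700.


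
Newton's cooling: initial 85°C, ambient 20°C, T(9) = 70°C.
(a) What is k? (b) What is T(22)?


Newton's law: T(t) = T_a + (T₀ - T_a)e^(-kt).
(a) Use T(9) = 70: (70 - 20)/(85 - 20) = e^(-k·9), so k = -ln(0.769)/9 ≈ 0.0292.
(b) Apply k to t = 22: T(22) = 20 + (65)e^(-0.641) ≈ 54.2°C.


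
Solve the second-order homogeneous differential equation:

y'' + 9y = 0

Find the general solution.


Characteristic equation: r² + 9 = 0.
Discriminant is negative; roots r = 0 ± 3i (complex conjugate pair).
General solution uses e^(α x)(C₁ cos(β x) + C₂ sin(β x)): y = C₁cos(3x) + C₂sin(3x).


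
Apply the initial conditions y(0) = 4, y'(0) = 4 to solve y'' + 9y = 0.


Characteristic roots of r² + 9 = 0 are ±3i, so y = C₁cos(3x) + C₂sin(3x).
Apply y(0) = 4: C₁ = 4. Differentiate and apply y'(0) = 4: 3·C₂ = 4, so C₂ = 4/3.
Particular solution: y = 4cos(3x) + (4/3)sin(3x).


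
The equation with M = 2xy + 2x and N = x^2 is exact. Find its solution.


Check exactness: ∂M/∂y = 2x and ∂N/∂x = 2x; equal, so the equation is exact.
Integrate M with respect to x (treating y as constant): ∫M dx = x^2y + x^2 + h(y).
Differentiate w.r.t. y and set equal to N: all terms match, so h'(y) = 0 and h is a constant absorbed into C.
General solution: x^2y + x^2 = C.


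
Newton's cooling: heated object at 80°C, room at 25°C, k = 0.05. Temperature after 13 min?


Newton's law: dT/dt = -k(T - T_a) has solution T(t) = T_a + (T₀ - T_a)e^(-kt).
Plug in T_a = 25, T₀ = 80, k = 0.05, t = 13: T(13) = 25 + (55)e^(-0.65) ≈ 53.7°C.


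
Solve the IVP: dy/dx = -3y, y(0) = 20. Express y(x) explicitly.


General solution of y' = -3y is y = Ce^(-3x).
Apply y(0) = 20: C = 20.
Particular solution: y = 20e^(-3x).


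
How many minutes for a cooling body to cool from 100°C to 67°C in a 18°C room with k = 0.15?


From T(t) = T_a + (T₀ - T_a)e^(-kt), set T(t) = 67:
(67 - 18) / (100 - 18) = e^(-0.15t), so t = -ln(0.598)/0.15 ≈ 3.4 minutes.


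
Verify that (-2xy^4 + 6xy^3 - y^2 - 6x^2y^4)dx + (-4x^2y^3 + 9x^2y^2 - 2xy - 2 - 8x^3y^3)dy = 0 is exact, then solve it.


Check exactness: ∂M/∂y = -8xy^3 + 18xy^2 - 2y - 24x^2y^3 and ∂N/∂x = -8xy^3 + 18xy^2 - 2y - 24x^2y^3; equal, so the equation is exact.
Integrate M with respect to x (treating y as constant): ∫M dx = -x^2y^4 + 3x^2y^3 - xy^2 - 2x^3y^4 + h(y).
Differentiate w.r.t. y and set equal to N: the x-dependent terms already match, leaving h'(y) = -2. Integrate: h(y) = -2y.
So F(x,y) = -x^2y^4 + 3x^2y^3 - xy^2 - 2y - 2x^3y^4.
General solution: -x^2y^4 + 3x^2y^3 - xy^2 - 2y - 2x^3y^4 = C.


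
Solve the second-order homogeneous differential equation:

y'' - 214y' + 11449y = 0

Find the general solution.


Characteristic equation: r² - 214r + 11449 = 0, i.e. (r - 107)² = 0.
Repeated root r = 107; include an x factor for the second linearly independent solution.
General solution: y = (C₁ + C₂x)e^(107x).


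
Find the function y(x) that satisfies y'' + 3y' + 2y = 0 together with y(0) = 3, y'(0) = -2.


Characteristic roots of r² + 3r + 2 = 0 are -2, -1.
General solution y = c₁ e^(-2x) + c₂ e^(-x).
Apply y(0) = 3: c₁ + c₂ = 3. Apply y'(0) = -2: -2 c₁ - 1 c₂ = -2.
Solve: c₁ = -1, c₂ = 4.
Particular solution: y = -e^(-2x) + 4e^(-x).


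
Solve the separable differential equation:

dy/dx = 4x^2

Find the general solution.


Integrate both sides with respect to x: y = ∫ 4x^2 dx = (4/3)x^3 + C.


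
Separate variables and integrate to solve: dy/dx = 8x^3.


Integrate both sides with respect to x: y = ∫ 8x^3 dx = 2x^4 + C.


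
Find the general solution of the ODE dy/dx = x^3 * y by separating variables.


Separate variables: dy/y = x^3 dx.
Integrate: ln|y| = (1/4)x^4 + C₀.
Exponentiate: y = Ce^((1/4)x^4).


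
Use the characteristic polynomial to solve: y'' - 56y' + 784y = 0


Characteristic equation: r² - 56r + 784 = 0, i.e. (r - 28)² = 0.
Repeated root r = 28; include an x factor for the second linearly independent solution.
General solution: y = (C₁ + C₂x)e^(28x).


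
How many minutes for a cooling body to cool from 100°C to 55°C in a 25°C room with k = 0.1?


From T(t) = T_a + (T₀ - T_a)e^(-kt), set T(t) = 55:
(55 - 25) / (100 - 25) = e^(-0.1t), so t = -ln(0.400)/0.1 ≈ 9.2 minutes.


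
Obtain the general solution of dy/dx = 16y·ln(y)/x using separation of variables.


Separate: dy/[y ln(y)] = 16 dx/x.
Substitute u = ln(y): du/u = 16 dx/x.
Integrate: ln|ln(y)| = 16ln|x| + C₀, hence ln(y) = C·x^16.


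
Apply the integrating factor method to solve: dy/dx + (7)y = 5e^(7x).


P(x) = 7 ⇒ μ = e^(7x).
(μ y)' = 5e^(14x) ⇒ μ y = (5/14)e^(14x) + C.
Divide by μ: y = (5/14)e^(7x) + Ce^(-7x).


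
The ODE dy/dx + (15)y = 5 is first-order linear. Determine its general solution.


P(x) = 15, Q(x) = 5; integrating factor μ = e^(15x).
(μ y)' = 5e^(15x) ⇒ μ y = (1/3)e^(15x) + C.
Divide by μ: y = 1/3 + Ce^(-15x).


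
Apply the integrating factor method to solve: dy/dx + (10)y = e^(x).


P(x) = 10 ⇒ μ = e^(10x).
(μ y)' = e^(11x) ⇒ μ y = e^(11x)/11 + C.
Divide by μ: y = (1/11)e^(x) + Ce^(-10x).


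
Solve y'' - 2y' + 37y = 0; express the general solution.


Characteristic equation: r² - 2r + 37 = 0.
Discriminant is negative; roots r = 1 ± 6i (complex conjugate pair).
General solution uses e^(α x)(C₁ cos(β x) + C₂ sin(β x)): y = e^(x)(C₁cos(6x) + C₂sin(6x)).


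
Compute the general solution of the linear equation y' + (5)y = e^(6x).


P(x) = 5 ⇒ μ = e^(5x).
(μ y)' = e^(11x) ⇒ μ y = e^(11x)/11 + C.
Divide by μ: y = (1/11)e^(6x) + Ce^(-5x).


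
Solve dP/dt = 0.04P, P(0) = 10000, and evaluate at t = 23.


The ODE dP/dt = 0.04P has solution P(t) = P(0)e^(0.04t).
Substitute P(0) = 10000 and t = 23: P(23) = 10000 e^(0.92) ≈ 25093.


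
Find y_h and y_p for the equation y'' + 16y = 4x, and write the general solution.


Homogeneous: r² + 16 = 0 ⇒ r = ±4i, y_h = C₁cos(4x) + C₂sin(4x).
Polynomial forcing; try y_p = Ax + B. Then y_p'' + 16 y_p = 16(Ax + B) = 4x, so B = 0 and A = 1/4.
General solution: y = C₁cos(4x) + C₂sin(4x) + (1/4)x.


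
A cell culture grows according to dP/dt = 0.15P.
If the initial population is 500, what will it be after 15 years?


The ODE dP/dt = 0.15P has solution P(t) = P(0)e^(0.15t).
Substitute P(0) = 500 and t = 15: P(15) = 500 e^(2.25) ≈ 4744.


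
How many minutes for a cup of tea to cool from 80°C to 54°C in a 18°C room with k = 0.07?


From T(t) = T_a + (T₀ - T_a)e^(-kt), set T(t) = 54:
(54 - 18) / (80 - 18) = e^(-0.07t), so t = -ln(0.581)/0.07 ≈ 7.8 minutes.


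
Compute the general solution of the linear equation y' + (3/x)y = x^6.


P(x) = 3/x ⇒ μ = x^3.
(x^3 y)' = x^9 ⇒ x^3 y = x^10/(10) + C.
Solve for y: y = (1/10)x^7 + C/x^3.


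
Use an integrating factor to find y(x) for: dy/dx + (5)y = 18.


P(x) = 5, Q(x) = 18; integrating factor μ = e^(5x).
(μ y)' = 18e^(5x) ⇒ μ y = (18/5)e^(5x) + C.
Divide by μ: y = 18/5 + Ce^(-5x).


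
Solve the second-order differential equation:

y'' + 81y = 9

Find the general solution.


Homogeneous part: r² + 81 = 0 ⇒ r = ±9i, so y_h = C₁cos(9x) + C₂sin(9x).
Try constant y_p = A; plug in: 81A = 9 ⇒ A = 1/9.
General solution: y = C₁cos(9x) + C₂sin(9x) + 1/9.


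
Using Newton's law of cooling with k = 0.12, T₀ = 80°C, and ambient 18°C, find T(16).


Newton's law: dT/dt = -k(T - T_a) has solution T(t) = T_a + (T₀ - T_a)e^(-kt).
Plug in T_a = 18, T₀ = 80, k = 0.12, t = 16: T(16) = 18 + (62)e^(-1.92) ≈ 27.1°C.


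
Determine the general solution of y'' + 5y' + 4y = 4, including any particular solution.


Characteristic roots of r² + 5r + 4 = 0 are -1, -4.
y_h = C₁e^(-x) + C₂e^(-4x).
Constant forcing; try y_p = A. Then 4A = 4 ⇒ A = 1.
General solution: y = C₁e^(-x) + C₂e^(-4x) + 1.


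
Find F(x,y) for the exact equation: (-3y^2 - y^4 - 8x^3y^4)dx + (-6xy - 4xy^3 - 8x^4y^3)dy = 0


Check exactness: ∂M/∂y = -6y - 4y^3 - 32x^3y^3 and ∂N/∂x = -6y - 4y^3 - 32x^3y^3; equal, so the equation is exact.
Integrate M with respect to x (treating y as constant): ∫M dx = -3xy^2 - xy^4 - 2x^4y^4 + h(y).
Differentiate w.r.t. y and set equal to N: all terms match, so h'(y) = 0 and h is a constant absorbed into C.
General solution: -3xy^2 - xy^4 - 2x^4y^4 = C.


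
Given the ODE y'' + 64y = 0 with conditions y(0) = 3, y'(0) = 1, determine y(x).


Characteristic roots of r² + 64 = 0 are ±8i, so y = C₁cos(8x) + C₂sin(8x).
Apply y(0) = 3: C₁ = 3. Differentiate and apply y'(0) = 1: 8·C₂ = 1, so C₂ = 1/8.
Particular solution: y = 3cos(8x) + (1/8)sin(8x).


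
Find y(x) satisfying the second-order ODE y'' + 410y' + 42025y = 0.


Characteristic equation: r² + 410r + 42025 = 0, i.e. (r + 205)² = 0.
Repeated root r = -205; include an x factor for the second linearly independent solution.
General solution: y = (C₁ + C₂x)e^(-205x).


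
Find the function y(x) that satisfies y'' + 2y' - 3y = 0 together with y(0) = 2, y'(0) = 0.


Characteristic roots of r² + 2r - 3 = 0 are -3, 1.
General solution y = c₁ e^(-3x) + c₂ e^(x).
Apply y(0) = 2: c₁ + c₂ = 2. Apply y'(0) = 0: -3 c₁ + 1 c₂ = 0.
Solve: c₁ = 1/2, c₂ = 3/2.
Particular solution: y = (1/2)e^(-3x) + (3/2)e^(x).


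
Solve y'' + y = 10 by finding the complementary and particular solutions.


Homogeneous part: r² + 1 = 0 ⇒ r = ±1i, so y_h = C₁cos(x) + C₂sin(x).
Try constant y_p = A; plug in: 1A = 10 ⇒ A = 10.
General solution: y = C₁cos(x) + C₂sin(x) + 10.


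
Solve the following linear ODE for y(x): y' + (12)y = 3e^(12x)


P(x) = 12 ⇒ μ = e^(12x).
(μ y)' = 3e^(24x) ⇒ μ y = (3/24)e^(24x) + C.
Divide by μ: y = (1/8)e^(12x) + Ce^(-12x).


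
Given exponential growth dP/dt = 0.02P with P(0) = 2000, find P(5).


The ODE dP/dt = 0.02P has solution P(t) = P(0)e^(0.02t).
Substitute P(0) = 2000 and t = 5: P(5) = 2000 e^(0.10) ≈ 2210.


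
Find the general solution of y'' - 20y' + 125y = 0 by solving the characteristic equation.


Characteristic equation: r² - 20r + 125 = 0.
Discriminant is negative; roots r = 10 ± 5i (complex conjugate pair).
General solution uses e^(α x)(C₁ cos(β x) + C₂ sin(β x)): y = e^(10x)(C₁cos(5x) + C₂sin(5x)).


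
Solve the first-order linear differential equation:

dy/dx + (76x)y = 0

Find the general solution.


P(x) = 76x ⇒ μ = e^(38x²).
Q(x) = 0 so μ y is constant: y = Ce^(-38x²).


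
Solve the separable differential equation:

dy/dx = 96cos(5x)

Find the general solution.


g(y) = 1, so integrate directly: y = ∫ 96cos(5x) dx = (96/5)sin(5x) + C.


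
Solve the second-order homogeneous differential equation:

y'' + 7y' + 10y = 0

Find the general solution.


Characteristic equation: r² + 7r + 10 = 0.
Factor: (r + 5)(r + 2) = 0 ⇒ r = -5, -2 (distinct real).
General solution: y = C₁e^(-5x) + C₂e^(-2x).


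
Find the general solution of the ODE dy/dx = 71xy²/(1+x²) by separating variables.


Separate: dy/y² = 71x/(1+x²) dx.
Integrate LHS: ∫ dy/y² = -1/y.
Integrate RHS via u = 1+x²: (71/2)ln(1+x²) + C.
Result: -1/y = (71/2)ln(1+x²) + C.


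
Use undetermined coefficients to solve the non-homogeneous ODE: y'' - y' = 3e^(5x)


Characteristic roots of r² - r = 0 are 1, 0.
y_h = C₁e^(x) + C₂.
Forcing exponent 5 is not a characteristic root; try y_p = Ae^(5x).
Substitute: A·(25 + (-1)·5 + (0)) = A·20 = 3, so A = 3/20.
General solution: y = C₁e^(x) + C₂ + (3/20)e^(5x).


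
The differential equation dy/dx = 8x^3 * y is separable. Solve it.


Separate variables: dy/y = 8x^3 dx.
Integrate: ln|y| = 2x^4 + C₀.
Exponentiate: y = Ce^(2x^4).


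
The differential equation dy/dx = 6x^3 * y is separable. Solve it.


Separate variables: dy/y = 6x^3 dx.
Integrate: ln|y| = (3/2)x^4 + C₀.
Exponentiate: y = Ce^((3/2)x^4).


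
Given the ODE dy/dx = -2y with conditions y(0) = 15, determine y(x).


General solution of y' = -2y is y = Ce^(-2x).
Apply y(0) = 15: C = 15.
Particular solution: y = 15e^(-2x).


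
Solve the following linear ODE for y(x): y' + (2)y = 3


P(x) = 2, Q(x) = 3; integrating factor μ = e^(2x).
(μ y)' = 3e^(2x) ⇒ μ y = (3/2)e^(2x) + C.
Divide by μ: y = 3/2 + Ce^(-2x).


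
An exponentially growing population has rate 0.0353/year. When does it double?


Exponential growth: P(t) = P₀ e^(0.0353t). Set P(t)/P₀ = 2: e^(0.0353t) = 2.
Solve: t = ln(2)/0.0353 ≈ 19.64 years.


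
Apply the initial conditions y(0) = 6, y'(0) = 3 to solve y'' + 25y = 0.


Characteristic roots of r² + 25 = 0 are ±5i, so y = C₁cos(5x) + C₂sin(5x).
Apply y(0) = 6: C₁ = 6. Differentiate and apply y'(0) = 3: 5·C₂ = 3, so C₂ = 3/5.
Particular solution: y = 6cos(5x) + (3/5)sin(5x).


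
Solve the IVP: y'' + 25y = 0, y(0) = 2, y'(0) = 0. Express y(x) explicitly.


Characteristic roots of r² + 25 = 0 are ±5i, so y = C₁cos(5x) + C₂sin(5x).
Apply y(0) = 2: C₁ = 2. Differentiate and apply y'(0) = 0: 5·C₂ = 0, so C₂ = 0.
Particular solution: y = 2cos(5x).


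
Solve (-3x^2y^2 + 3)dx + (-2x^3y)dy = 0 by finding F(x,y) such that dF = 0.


Check exactness: ∂M/∂y = -6x^2y and ∂N/∂x = -6x^2y; equal, so the equation is exact.
Integrate M with respect to x (treating y as constant): ∫M dx = -x^3y^2 + 3x + h(y).
Differentiate w.r.t. y and set equal to N: all terms match, so h'(y) = 0 and h is a constant absorbed into C.
General solution: -x^3y^2 + 3x = C.


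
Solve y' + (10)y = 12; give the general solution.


P(x) = 10, Q(x) = 12; integrating factor μ = e^(10x).
(μ y)' = 12e^(10x) ⇒ μ y = (6/5)e^(10x) + C.
Divide by μ: y = 6/5 + Ce^(-10x).


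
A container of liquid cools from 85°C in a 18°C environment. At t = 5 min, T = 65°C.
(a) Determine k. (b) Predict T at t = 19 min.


Newton's law: T(t) = T_a + (T₀ - T_a)e^(-kt).
(a) Use T(5) = 65: (65 - 18)/(85 - 18) = e^(-k·5), so k = -ln(0.701)/5 ≈ 0.0709.
(b) Apply k to t = 19: T(19) = 18 + (67)e^(-1.347) ≈ 35.4°C.


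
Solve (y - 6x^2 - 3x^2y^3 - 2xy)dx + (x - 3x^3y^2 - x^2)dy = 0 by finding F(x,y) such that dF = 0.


Check exactness: ∂M/∂y = 1 - 9x^2y^2 - 2x and ∂N/∂x = 1 - 9x^2y^2 - 2x; equal, so the equation is exact.
Integrate M with respect to x (treating y as constant): ∫M dx = xy - 2x^3 - x^3y^3 - x^2y + h(y).
Differentiate w.r.t. y and set equal to N: all terms match, so h'(y) = 0 and h is a constant absorbed into C.
General solution: xy - 2x^3 - x^3y^3 - x^2y = C.


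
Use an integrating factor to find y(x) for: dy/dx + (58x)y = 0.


P(x) = 58x ⇒ μ = e^(29x²).
Q(x) = 0 so μ y is constant: y = Ce^(-29x²).


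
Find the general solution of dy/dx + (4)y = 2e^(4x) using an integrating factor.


P(x) = 4 ⇒ μ = e^(4x).
(μ y)' = 2e^(8x) ⇒ μ y = (2/8)e^(8x) + C.
Divide by μ: y = (1/4)e^(4x) + Ce^(-4x).


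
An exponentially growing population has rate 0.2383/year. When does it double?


Exponential growth: P(t) = P₀ e^(0.2383t). Set P(t)/P₀ = 2: e^(0.2383t) = 2.
Solve: t = ln(2)/0.2383 ≈ 2.91 years.


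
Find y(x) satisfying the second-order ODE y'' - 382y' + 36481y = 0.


Characteristic equation: r² - 382r + 36481 = 0, i.e. (r - 191)² = 0.
Repeated root r = 191; include an x factor for the second linearly independent solution.
General solution: y = (C₁ + C₂x)e^(191x).


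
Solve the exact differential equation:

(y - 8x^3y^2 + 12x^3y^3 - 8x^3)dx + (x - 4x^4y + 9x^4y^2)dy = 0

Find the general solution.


Check exactness: ∂M/∂y = 1 - 16x^3y + 36x^3y^2 and ∂N/∂x = 1 - 16x^3y + 36x^3y^2; equal, so the equation is exact.
Integrate M with respect to x (treating y as constant): ∫M dx = xy - 2x^4y^2 + 3x^4y^3 - 2x^4 + h(y).
Differentiate w.r.t. y and set equal to N: all terms match, so h'(y) = 0 and h is a constant absorbed into C.
General solution: xy - 2x^4y^2 + 3x^4y^3 - 2x^4 = C.


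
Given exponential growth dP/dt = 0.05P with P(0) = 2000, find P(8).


The ODE dP/dt = 0.05P has solution P(t) = P(0)e^(0.05t).
Substitute P(0) = 2000 and t = 8: P(8) = 2000 e^(0.40) ≈ 2984.


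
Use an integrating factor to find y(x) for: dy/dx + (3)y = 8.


P(x) = 3, Q(x) = 8; integrating factor μ = e^(3x).
(μ y)' = 8e^(3x) ⇒ μ y = (8/3)e^(3x) + C.
Divide by μ: y = 8/3 + Ce^(-3x).


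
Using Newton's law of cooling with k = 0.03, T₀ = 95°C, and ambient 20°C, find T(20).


Newton's law: dT/dt = -k(T - T_a) has solution T(t) = T_a + (T₀ - T_a)e^(-kt).
Plug in T_a = 20, T₀ = 95, k = 0.03, t = 20: T(20) = 20 + (75)e^(-0.60) ≈ 61.2°C.


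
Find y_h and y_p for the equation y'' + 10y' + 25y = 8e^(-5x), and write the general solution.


Characteristic polynomial (r + 5)² = 0; repeated root r = -5.
y_h = (C₁ + C₂x)e^(-5x). Forcing matches the repeated root (resonance), so try y_p = Ax² e^(-5x).
Substitute and solve for A: 2A = 8, so A = 4.
General solution: y = (C₁ + C₂x + 4x²)e^(-5x).


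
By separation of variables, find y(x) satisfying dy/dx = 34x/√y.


Separate: √y dy = 34x dx.
Integrate: (2/3)y^(3/2) = 17x² + C.


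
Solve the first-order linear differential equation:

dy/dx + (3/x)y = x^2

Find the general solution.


P(x) = 3/x ⇒ μ = x^3.
(x^3 y)' = x^3·x^2 = x^5.
Integrate: x^3 y = x^6/(6) + C.
Solve for y: y = (1/6)x^3 + C/x^3.


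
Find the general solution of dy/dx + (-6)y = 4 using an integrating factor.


P(x) = -6 ⇒ μ = e^(-6x).
(μ y)' = 4e^(-6x) ⇒ μ y = -(2/3)e^(-6x) + C.
Divide by μ: y = -2/3 + Ce^(6x).


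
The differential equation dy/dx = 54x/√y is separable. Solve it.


Separate: √y dy = 54x dx.
Integrate: (2/3)y^(3/2) = 27x² + C.


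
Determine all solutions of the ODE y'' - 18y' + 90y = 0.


Characteristic equation: r² - 18r + 90 = 0.
Discriminant is negative; roots r = 9 ± 3i (complex conjugate pair).
General solution uses e^(α x)(C₁ cos(β x) + C₂ sin(β x)): y = e^(9x)(C₁cos(3x) + C₂sin(3x)).


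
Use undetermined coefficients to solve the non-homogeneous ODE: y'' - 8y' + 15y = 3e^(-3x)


Characteristic roots of r² - 8r + 15 = 0 are 5, 3.
y_h = C₁e^(5x) + C₂e^(3x).
Forcing exponent -3 is not a characteristic root; try y_p = Ae^(-3x).
Substitute: A·(9 + (-8)·-3 + (15)) = A·48 = 3, so A = 1/16.
General solution: y = C₁e^(5x) + C₂e^(3x) + (1/16)e^(-3x).


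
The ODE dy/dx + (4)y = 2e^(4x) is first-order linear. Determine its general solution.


P(x) = 4 ⇒ μ = e^(4x).
(μ y)' = 2e^(8x) ⇒ μ y = (2/8)e^(8x) + C.
Divide by μ: y = (1/4)e^(4x) + Ce^(-4x).


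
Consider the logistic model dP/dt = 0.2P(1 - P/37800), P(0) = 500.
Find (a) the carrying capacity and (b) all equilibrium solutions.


Logistic ODE dP/dt = 0.2P(1 - P/37800) has equilibria where dP/dt = 0, i.e. P = 0 or P = 37800.
The coefficient (1 - P/K) = 0 when P = K, identifying K = 37800 as the carrying capacity.
(a) K = 37800; (b) equilibria P = 0 and P = 37800.


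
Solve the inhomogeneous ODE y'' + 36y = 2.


Homogeneous part: r² + 36 = 0 ⇒ r = ±6i, so y_h = C₁cos(6x) + C₂sin(6x).
Try constant y_p = A; plug in: 36A = 2 ⇒ A = 1/18.
General solution: y = C₁cos(6x) + C₂sin(6x) + 1/18.


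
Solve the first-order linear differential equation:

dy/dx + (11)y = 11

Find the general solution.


P(x) = 11, Q(x) = 11; integrating factor μ = e^(11x).
(μ y)' = 11e^(11x) ⇒ μ y = e^(11x) + C.
Divide by μ: y = 1 + Ce^(-11x).


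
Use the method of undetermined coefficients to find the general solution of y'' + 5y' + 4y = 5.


Characteristic roots of r² + 5r + 4 = 0 are -1, -4.
y_h = C₁e^(-x) + C₂e^(-4x).
Constant forcing; try y_p = A. Then 4A = 5 ⇒ A = 5/4.
General solution: y = C₁e^(-x) + C₂e^(-4x) + 5/4.


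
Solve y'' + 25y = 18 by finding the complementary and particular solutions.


Homogeneous part: r² + 25 = 0 ⇒ r = ±5i, so y_h = C₁cos(5x) + C₂sin(5x).
Try constant y_p = A; plug in: 25A = 18 ⇒ A = 18/25.
General solution: y = C₁cos(5x) + C₂sin(5x) + 18/25.


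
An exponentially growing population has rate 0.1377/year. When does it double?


Exponential growth: P(t) = P₀ e^(0.1377t). Set P(t)/P₀ = 2: e^(0.1377t) = 2.
Solve: t = ln(2)/0.1377 ≈ 5.03 years.


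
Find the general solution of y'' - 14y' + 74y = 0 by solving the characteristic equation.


Characteristic equation: r² - 14r + 74 = 0.
Discriminant is negative; roots r = 7 ± 5i (complex conjugate pair).
General solution uses e^(α x)(C₁ cos(β x) + C₂ sin(β x)): y = e^(7x)(C₁cos(5x) + C₂sin(5x)).


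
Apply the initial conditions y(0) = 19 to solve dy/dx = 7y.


General solution of y' = 7y is y = Ce^(7x).
Apply y(0) = 19: C = 19.
Particular solution: y = 19e^(7x).


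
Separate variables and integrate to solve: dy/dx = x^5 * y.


Separate variables: dy/y = x^5 dx.
Integrate: ln|y| = (1/6)x^6 + C₀.
Exponentiate: y = Ce^((1/6)x^6).


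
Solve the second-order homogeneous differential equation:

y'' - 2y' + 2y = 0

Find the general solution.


Characteristic equation: r² - 2r + 2 = 0.
Discriminant is negative; roots r = 1 ± 1i (complex conjugate pair).
General solution uses e^(α x)(C₁ cos(β x) + C₂ sin(β x)): y = e^(x)(C₁cos(x) + C₂sin(x)).


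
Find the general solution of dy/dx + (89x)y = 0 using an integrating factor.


P(x) = 89x ⇒ μ = e^((89/2)x²).
Q(x) = 0 so μ y is constant: y = Ce^(-(89/2)x²).


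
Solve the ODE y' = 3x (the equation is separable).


Integrate both sides with respect to x: y = ∫ 3x dx = (3/2)x^2 + C.


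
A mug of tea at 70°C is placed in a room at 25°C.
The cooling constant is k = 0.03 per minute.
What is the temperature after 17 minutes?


Newton's law: dT/dt = -k(T - T_a) has solution T(t) = T_a + (T₀ - T_a)e^(-kt).
Plug in T_a = 25, T₀ = 70, k = 0.03, t = 17: T(17) = 25 + (45)e^(-0.51) ≈ 52.0°C.


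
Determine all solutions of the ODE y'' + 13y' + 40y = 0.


Characteristic equation: r² + 13r + 40 = 0.
Factor: (r + 8)(r + 5) = 0 ⇒ r = -8, -5 (distinct real).
General solution: y = C₁e^(-8x) + C₂e^(-5x).


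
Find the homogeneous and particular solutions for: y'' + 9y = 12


Homogeneous part: r² + 9 = 0 ⇒ r = ±3i, so y_h = C₁cos(3x) + C₂sin(3x).
Try constant y_p = A; plug in: 9A = 12 ⇒ A = 4/3.
General solution: y = C₁cos(3x) + C₂sin(3x) + 4/3.


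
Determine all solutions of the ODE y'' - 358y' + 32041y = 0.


Characteristic equation: r² - 358r + 32041 = 0, i.e. (r - 179)² = 0.
Repeated root r = 179; include an x factor for the second linearly independent solution.
General solution: y = (C₁ + C₂x)e^(179x).


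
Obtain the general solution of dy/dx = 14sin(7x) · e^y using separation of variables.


Separate: e^(-y) dy = 14sin(7x) dx.
Integrate: -e^(-y) = -2cos(7x) + C₀.
Rearrange: e^(-y) = 2cos(7x) + C.


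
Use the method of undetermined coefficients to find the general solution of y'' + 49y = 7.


Homogeneous part: r² + 49 = 0 ⇒ r = ±7i, so y_h = C₁cos(7x) + C₂sin(7x).
Try constant y_p = A; plug in: 49A = 7 ⇒ A = 1/7.
General solution: y = C₁cos(7x) + C₂sin(7x) + 1/7.


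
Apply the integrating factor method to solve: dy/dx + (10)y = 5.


P(x) = 10, Q(x) = 5; integrating factor μ = e^(10x).
(μ y)' = 5e^(10x) ⇒ μ y = (1/2)e^(10x) + C.
Divide by μ: y = 1/2 + Ce^(-10x).


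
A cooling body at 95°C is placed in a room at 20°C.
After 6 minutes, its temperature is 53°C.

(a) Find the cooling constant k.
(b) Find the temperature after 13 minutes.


Newton's law: T(t) = T_a + (T₀ - T_a)e^(-kt).
(a) Use T(6) = 53: (53 - 20)/(95 - 20) = e^(-k·6), so k = -ln(0.440)/6 ≈ 0.1368.
(b) Apply k to t = 13: T(13) = 20 + (75)e^(-1.779) ≈ 32.7°C.


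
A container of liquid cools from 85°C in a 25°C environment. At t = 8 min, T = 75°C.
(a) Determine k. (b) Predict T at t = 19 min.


Newton's law: T(t) = T_a + (T₀ - T_a)e^(-kt).
(a) Use T(8) = 75: (75 - 25)/(85 - 25) = e^(-k·8), so k = -ln(0.833)/8 ≈ 0.0228.
(b) Apply k to t = 19: T(19) = 25 + (60)e^(-0.433) ≈ 63.9°C.


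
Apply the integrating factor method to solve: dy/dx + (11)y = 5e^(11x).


P(x) = 11 ⇒ μ = e^(11x).
(μ y)' = 5e^(22x) ⇒ μ y = (5/22)e^(22x) + C.
Divide by μ: y = (5/22)e^(11x) + Ce^(-11x).


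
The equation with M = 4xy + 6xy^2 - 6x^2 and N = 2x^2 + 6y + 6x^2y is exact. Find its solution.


Check exactness: ∂M/∂y = 4x + 12xy and ∂N/∂x = 4x + 12xy; equal, so the equation is exact.
Integrate M with respect to x (treating y as constant): ∫M dx = 2x^2y + 3x^2y^2 - 2x^3 + h(y).
Differentiate w.r.t. y and set equal to N: the x-dependent terms already match, leaving h'(y) = 6y. Integrate: h(y) = 3y^2.
So F(x,y) = 2x^2y + 3y^2 + 3x^2y^2 - 2x^3.
General solution: 2x^2y + 3y^2 + 3x^2y^2 - 2x^3 = C.


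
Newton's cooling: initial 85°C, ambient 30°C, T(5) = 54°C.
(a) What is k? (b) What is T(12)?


Newton's law: T(t) = T_a + (T₀ - T_a)e^(-kt).
(a) Use T(5) = 54: (54 - 30)/(85 - 30) = e^(-k·5), so k = -ln(0.436)/5 ≈ 0.1659.
(b) Apply k to t = 12: T(12) = 30 + (55)e^(-1.990) ≈ 37.5°C.


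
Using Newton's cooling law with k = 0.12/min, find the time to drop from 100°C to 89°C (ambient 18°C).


From T(t) = T_a + (T₀ - T_a)e^(-kt), set T(t) = 89:
(89 - 18) / (100 - 18) = e^(-0.12t), so t = -ln(0.866)/0.12 ≈ 1.2 minutes.


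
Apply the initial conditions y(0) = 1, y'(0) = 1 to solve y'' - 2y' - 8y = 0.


Characteristic roots of r² - 2r - 8 = 0 are 4, -2.
General solution y = c₁ e^(4x) + c₂ e^(-2x).
Apply y(0) = 1: c₁ + c₂ = 1. Apply y'(0) = 1: 4 c₁ - 2 c₂ = 1.
Solve: c₁ = 1/2, c₂ = 1/2.
Particular solution: y = (1/2)e^(4x) + (1/2)e^(-2x).


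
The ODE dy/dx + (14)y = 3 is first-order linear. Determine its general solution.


P(x) = 14, Q(x) = 3; integrating factor μ = e^(14x).
(μ y)' = 3e^(14x) ⇒ μ y = (3/14)e^(14x) + C.
Divide by μ: y = 3/14 + Ce^(-14x).


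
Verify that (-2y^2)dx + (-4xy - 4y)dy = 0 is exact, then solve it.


Check exactness: ∂M/∂y = -4y and ∂N/∂x = -4y; equal, so the equation is exact.
Integrate M with respect to x (treating y as constant): ∫M dx = -2xy^2 + h(y).
Differentiate w.r.t. y and set equal to N: the x-dependent terms already match, leaving h'(y) = -4y. Integrate: h(y) = -2y^2.
So F(x,y) = -2xy^2 - 2y^2.
General solution: -2xy^2 - 2y^2 = C.


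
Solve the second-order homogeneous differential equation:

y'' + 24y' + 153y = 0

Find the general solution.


Characteristic equation: r² + 24r + 153 = 0.
Discriminant is negative; roots r = -12 ± 3i (complex conjugate pair).
General solution uses e^(α x)(C₁ cos(β x) + C₂ sin(β x)): y = e^(-12x)(C₁cos(3x) + C₂sin(3x)).
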